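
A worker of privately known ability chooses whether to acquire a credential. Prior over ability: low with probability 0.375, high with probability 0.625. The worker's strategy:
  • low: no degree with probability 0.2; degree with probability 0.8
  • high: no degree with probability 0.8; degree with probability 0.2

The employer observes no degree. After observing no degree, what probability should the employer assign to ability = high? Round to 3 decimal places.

Apply Bayes' rule using the sender's strategy as the likelihood.
P(no degree) = 0.375·0.2 + 0.625·0.8 = 0.575
P(high | no degree) = (0.625·0.8) / 0.575 = 0.5 / 0.575 = 0.869565

0.870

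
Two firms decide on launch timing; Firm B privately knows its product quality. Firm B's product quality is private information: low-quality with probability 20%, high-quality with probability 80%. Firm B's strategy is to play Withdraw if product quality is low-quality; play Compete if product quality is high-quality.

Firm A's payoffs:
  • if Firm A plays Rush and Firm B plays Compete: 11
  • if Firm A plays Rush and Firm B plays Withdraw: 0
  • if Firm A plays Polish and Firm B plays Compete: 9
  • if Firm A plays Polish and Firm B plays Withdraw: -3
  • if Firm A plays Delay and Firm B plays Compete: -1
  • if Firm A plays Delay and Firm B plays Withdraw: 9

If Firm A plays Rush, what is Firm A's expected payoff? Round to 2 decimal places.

8.80

E[Rush] = 0.2·0 + 0.8·11 = 0 + 8.8 = 8.8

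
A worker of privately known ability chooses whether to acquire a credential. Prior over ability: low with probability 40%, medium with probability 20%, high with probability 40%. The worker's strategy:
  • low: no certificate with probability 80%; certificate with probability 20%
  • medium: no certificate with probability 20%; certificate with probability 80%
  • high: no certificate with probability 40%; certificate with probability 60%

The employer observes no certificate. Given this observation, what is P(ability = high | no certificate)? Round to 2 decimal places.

0.31

P(no certificate) = 0.4·0.8 + 0.2·0.2 + 0.4·0.4 = 0.52
P(high | no certificate) = (0.4·0.4) / 0.52 = 0.16 / 0.52 = 0.307692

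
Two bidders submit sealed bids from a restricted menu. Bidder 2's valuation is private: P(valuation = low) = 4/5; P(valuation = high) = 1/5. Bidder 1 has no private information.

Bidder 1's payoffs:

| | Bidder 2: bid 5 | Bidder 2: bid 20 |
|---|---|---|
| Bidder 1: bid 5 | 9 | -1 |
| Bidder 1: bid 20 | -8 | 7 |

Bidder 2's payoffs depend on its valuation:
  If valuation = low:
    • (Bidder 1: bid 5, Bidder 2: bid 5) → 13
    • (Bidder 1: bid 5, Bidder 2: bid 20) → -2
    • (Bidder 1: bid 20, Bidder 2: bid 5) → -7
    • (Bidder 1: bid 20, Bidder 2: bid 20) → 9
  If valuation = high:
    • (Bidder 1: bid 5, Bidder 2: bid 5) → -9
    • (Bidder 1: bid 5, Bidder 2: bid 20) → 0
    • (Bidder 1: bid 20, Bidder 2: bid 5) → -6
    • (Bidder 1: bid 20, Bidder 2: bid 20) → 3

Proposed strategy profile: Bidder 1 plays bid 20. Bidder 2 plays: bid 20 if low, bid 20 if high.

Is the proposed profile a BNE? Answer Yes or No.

Yes

Bidder 1 plays bid 20: E[bid 20] = 4/5·(7) + 1/5·(7) = 7; E[bid 5] = -1. Best-responding. ✓
Bidder 2 (valuation low), facing bid 20: bid 5 gives -7, bid 20 gives 9. Proposed bid 20 is best. ✓
Bidder 2 (valuation high), facing bid 20: bid 5 gives -6, bid 20 gives 3. Proposed bid 20 is best. ✓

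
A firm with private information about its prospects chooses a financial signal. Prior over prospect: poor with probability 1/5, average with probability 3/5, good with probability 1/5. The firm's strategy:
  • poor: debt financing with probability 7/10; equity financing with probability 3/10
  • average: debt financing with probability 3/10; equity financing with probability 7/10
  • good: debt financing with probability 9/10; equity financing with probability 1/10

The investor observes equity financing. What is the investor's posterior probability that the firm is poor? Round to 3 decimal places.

0.120

P(equity financing) = (1/5)·(3/10) + (3/5)·(7/10) + (1/5)·(1/10) = 1/2
P(poor | equity financing) = ((1/5)·(3/10)) / (1/2) = (3/50) / (1/2) = 3/25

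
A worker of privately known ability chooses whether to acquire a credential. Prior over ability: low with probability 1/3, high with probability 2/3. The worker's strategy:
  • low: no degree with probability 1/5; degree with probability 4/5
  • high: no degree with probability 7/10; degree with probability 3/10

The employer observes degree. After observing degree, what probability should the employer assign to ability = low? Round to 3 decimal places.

P(degree) = (1/3)·(4/5) + (2/3)·(3/10) = 7/15
P(low | degree) = ((1/3)·(4/5)) / (7/15) = (4/15) / (7/15) = 4/7

0.571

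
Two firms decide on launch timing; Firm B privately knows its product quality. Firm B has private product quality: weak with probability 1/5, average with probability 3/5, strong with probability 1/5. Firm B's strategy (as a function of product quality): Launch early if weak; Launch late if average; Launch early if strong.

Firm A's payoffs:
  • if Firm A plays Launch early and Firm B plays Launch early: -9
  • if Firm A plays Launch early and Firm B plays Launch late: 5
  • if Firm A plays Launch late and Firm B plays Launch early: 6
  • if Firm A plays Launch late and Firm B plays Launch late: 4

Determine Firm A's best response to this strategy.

Launch late

Compute Firm A's expected payoff for each action, taking the expectation over Firm B's type.
E[Launch early] = 1/5·(-9) + 3/5·(5) + 1/5·(-9) = -3/5
E[Launch late] = 1/5·(6) + 3/5·(4) + 1/5·(6) = 24/5
Best response: Launch late (24/5 is the largest).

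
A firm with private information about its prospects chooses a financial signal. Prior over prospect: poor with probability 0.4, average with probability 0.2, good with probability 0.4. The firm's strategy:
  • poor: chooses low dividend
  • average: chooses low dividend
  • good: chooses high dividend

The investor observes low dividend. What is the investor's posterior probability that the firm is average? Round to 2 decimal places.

Apply Bayes' rule using the sender's strategy as the likelihood.
P(low dividend) = 0.4·1 + 0.2·1 + 0.4·0 = 0.6
P(average | low dividend) = (0.2·1) / 0.6 = 0.2 / 0.6 = 0.333333

0.33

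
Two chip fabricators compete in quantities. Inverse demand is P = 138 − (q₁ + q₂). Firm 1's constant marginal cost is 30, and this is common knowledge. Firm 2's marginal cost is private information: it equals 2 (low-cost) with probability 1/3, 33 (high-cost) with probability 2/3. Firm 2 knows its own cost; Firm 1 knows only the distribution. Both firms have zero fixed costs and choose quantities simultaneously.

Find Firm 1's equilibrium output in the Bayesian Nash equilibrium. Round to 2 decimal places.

33.56

Firm 2 with cost c maximizes (138 − (q₁+q₂) − c)·q₂, giving q₂(c) = (138 − c − q₁)/2.
E[c₂] = 1/3·2 + 2/3·33 = 22.6667
Firm 1's FOC against E[q₂] yields q₁ = (138 − 2·30 + E[c₂])/3 = (138 − 60 + 22.6667)/3 = 33.5556.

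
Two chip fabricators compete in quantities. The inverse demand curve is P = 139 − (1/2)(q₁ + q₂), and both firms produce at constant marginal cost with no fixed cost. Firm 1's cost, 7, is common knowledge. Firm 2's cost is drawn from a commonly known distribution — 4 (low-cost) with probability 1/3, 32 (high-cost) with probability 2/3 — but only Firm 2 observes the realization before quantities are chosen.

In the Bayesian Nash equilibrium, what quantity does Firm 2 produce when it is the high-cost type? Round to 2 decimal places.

57.78

Type-c best response for Firm 2: q₂(c) = (139 − c) − q₁/2.
Firm 1 maximizes expected profit; its first-order condition is 139 − q₁ − (1/2)E[q₂] − 7 = 0.
Substituting E[q₂] and solving: E[c₂] = 22.6667, so q₁ = (139 − 2·7 + 22.6667)/(3/2) = 98.4444.
q₂(high-cost) = (139 − 32 − (1/2)·98.4444) = 57.7778.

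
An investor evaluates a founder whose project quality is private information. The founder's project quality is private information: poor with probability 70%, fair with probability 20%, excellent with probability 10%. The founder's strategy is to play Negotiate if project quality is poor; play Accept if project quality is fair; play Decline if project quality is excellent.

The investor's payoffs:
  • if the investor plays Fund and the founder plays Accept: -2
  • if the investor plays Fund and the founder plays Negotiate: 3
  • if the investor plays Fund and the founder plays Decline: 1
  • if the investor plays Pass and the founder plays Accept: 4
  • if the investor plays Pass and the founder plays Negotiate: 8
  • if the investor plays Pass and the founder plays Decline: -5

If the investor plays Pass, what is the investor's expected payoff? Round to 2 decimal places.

E[Pass] = 0.7·8 + 0.2·4 + 0.1·(-5) = 5.6 + 0.8 + (-0.5) = 5.9

5.90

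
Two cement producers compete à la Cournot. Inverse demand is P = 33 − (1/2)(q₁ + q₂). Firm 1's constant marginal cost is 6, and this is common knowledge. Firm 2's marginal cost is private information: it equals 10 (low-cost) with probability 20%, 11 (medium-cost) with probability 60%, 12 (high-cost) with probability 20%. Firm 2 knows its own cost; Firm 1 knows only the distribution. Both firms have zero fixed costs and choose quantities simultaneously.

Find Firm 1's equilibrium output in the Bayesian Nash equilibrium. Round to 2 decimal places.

21.33

Firm 2 with cost c maximizes (33 − (1/2)(q₁+q₂) − c)·q₂, giving q₂(c) = (33 − c − (1/2)q₁).
E[c₂] = 0.2·10 + 0.6·11 + 0.2·12 = 11
Firm 1's FOC against E[q₂] yields q₁ = (33 − 2·6 + E[c₂])/(3/2) = (33 − 12 + 11)/(3/2) = 21.3333.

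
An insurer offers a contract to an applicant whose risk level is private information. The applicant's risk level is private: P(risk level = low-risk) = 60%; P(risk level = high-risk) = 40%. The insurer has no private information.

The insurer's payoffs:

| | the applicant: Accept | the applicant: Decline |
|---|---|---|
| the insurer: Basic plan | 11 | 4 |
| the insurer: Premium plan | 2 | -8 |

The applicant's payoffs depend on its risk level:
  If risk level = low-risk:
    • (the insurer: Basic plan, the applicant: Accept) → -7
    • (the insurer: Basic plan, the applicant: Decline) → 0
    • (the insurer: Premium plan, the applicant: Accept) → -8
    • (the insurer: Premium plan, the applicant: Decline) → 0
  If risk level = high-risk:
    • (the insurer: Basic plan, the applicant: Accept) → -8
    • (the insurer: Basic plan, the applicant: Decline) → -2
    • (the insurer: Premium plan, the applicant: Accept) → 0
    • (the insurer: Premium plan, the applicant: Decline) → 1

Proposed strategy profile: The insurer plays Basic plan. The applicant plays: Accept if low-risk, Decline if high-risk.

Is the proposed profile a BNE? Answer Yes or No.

No

The insurer plays Basic plan: E[Basic plan] = 0.6·(11) + 0.4·(4) = 8.2; E[Premium plan] = -2. Best-responding. ✓
The applicant (risk level low-risk), facing Basic plan: Accept gives -7, Decline gives 0. Proposed Accept is not best — profitable deviation exists. ✗
The applicant (risk level high-risk), facing Basic plan: Accept gives -8, Decline gives -2. Proposed Decline is best. ✓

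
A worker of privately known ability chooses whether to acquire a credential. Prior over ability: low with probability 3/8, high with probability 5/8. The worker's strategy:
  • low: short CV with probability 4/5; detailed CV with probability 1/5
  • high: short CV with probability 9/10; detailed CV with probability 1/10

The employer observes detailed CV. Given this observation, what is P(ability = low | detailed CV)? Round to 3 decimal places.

0.545

P(detailed CV) = (3/8)·(1/5) + (5/8)·(1/10) = 11/80
P(low | detailed CV) = ((3/8)·(1/5)) / (11/80) = (3/40) / (11/80) = 6/11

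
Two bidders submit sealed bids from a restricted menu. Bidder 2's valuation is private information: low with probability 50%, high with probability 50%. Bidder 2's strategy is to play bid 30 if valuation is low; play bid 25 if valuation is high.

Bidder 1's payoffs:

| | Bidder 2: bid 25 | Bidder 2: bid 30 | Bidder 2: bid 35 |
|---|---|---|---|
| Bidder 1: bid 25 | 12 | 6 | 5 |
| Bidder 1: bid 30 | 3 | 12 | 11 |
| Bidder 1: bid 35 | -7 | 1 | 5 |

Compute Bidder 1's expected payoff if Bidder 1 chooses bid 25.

Take the expectation over Bidder 2's valuation, weighting each type's action by its prior probability.
E[bid 25] = 0.5·6 + 0.5·12 = 3 + 6 = 9

9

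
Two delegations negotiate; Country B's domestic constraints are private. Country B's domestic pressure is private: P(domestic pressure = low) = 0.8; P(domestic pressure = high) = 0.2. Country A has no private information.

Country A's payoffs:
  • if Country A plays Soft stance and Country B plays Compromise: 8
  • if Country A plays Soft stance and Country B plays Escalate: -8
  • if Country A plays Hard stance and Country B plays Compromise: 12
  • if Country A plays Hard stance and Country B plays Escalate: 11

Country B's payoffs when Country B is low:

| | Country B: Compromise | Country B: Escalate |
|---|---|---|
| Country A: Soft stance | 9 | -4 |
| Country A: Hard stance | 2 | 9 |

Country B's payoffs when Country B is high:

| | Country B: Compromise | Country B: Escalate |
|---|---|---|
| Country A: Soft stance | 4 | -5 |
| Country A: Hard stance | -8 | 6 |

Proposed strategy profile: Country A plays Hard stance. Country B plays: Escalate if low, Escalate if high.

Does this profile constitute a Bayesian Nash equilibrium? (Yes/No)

Yes

A profile is a BNE iff every type of every player is best-responding given beliefs about the other side.
Country A plays Hard stance: E[Hard stance] = 0.8·(11) + 0.2·(11) = 11; E[Soft stance] = -8. Best-responding. ✓
Country B (domestic pressure low), facing Hard stance: Compromise gives 2, Escalate gives 9. Proposed Escalate is best. ✓
Country B (domestic pressure high), facing Hard stance: Compromise gives -8, Escalate gives 6. Proposed Escalate is best. ✓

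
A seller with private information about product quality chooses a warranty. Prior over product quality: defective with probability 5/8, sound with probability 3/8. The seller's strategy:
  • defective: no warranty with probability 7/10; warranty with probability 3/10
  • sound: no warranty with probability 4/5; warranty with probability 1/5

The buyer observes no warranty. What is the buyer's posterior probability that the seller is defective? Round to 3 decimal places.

Apply Bayes' rule using the sender's strategy as the likelihood.
P(no warranty) = (5/8)·(7/10) + (3/8)·(4/5) = 59/80
P(defective | no warranty) = ((5/8)·(7/10)) / (59/80) = (7/16) / (59/80) = 35/59

0.593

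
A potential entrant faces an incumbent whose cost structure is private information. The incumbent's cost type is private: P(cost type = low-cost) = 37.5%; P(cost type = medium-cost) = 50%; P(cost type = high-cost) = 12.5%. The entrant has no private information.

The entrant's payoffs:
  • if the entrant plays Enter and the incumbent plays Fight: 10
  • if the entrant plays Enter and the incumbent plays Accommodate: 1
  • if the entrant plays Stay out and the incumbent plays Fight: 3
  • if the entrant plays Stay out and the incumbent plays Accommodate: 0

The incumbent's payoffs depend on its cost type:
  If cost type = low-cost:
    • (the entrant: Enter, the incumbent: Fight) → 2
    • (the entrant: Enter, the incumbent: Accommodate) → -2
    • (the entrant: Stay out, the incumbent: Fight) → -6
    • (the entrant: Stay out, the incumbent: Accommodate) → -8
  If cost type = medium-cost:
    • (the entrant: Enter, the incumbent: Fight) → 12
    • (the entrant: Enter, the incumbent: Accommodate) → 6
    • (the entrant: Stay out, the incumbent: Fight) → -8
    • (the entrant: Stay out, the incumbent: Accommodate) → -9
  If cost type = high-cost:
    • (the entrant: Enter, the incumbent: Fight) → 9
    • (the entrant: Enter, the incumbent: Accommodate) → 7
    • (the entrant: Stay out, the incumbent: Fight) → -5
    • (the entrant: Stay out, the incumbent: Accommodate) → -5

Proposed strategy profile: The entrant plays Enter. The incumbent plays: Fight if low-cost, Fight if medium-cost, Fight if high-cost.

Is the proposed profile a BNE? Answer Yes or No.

The entrant plays Enter: E[Enter] = 0.375·(10) + 0.5·(10) + 0.125·(10) = 10; E[Stay out] = 3. Best-responding. ✓
The incumbent (cost type low-cost), facing Enter: Fight gives 2, Accommodate gives -2. Proposed Fight is best. ✓
The incumbent (cost type medium-cost), facing Enter: Fight gives 12, Accommodate gives 6. Proposed Fight is best. ✓
The incumbent (cost type high-cost), facing Enter: Fight gives 9, Accommodate gives 7. Proposed Fight is best. ✓

Yes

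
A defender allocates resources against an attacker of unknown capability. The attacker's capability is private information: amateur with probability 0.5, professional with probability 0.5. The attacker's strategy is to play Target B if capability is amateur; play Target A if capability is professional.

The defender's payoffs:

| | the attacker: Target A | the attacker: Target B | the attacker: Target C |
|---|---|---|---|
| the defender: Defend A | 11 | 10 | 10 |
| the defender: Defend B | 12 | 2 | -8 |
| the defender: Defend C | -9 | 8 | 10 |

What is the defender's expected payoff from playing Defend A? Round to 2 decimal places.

E[Defend A] = 0.5·10 + 0.5·11 = 5 + 5.5 = 10.5

10.50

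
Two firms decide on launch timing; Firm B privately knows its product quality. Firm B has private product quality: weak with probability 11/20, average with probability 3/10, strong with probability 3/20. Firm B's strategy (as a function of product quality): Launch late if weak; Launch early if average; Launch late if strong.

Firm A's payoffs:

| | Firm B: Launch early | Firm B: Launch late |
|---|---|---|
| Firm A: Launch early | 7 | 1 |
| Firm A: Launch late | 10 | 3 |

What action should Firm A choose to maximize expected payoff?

Launch late

Compute Firm A's expected payoff for each action, taking the expectation over Firm B's type.
E[Launch early] = 11/20·(1) + 3/10·(7) + 3/20·(1) = 14/5
E[Launch late] = 11/20·(3) + 3/10·(10) + 3/20·(3) = 51/10
Best response: Launch late (51/10 is the largest).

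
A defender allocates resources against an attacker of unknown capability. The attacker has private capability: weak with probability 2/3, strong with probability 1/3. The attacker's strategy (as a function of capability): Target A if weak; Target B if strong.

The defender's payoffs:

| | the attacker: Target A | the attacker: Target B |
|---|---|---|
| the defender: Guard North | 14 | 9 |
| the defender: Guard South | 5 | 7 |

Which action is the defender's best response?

Guard North

E[Guard North] = 2/3·(14) + 1/3·(9) = 37/3
E[Guard South] = 2/3·(5) + 1/3·(7) = 17/3
Best response: Guard North (37/3 is the largest).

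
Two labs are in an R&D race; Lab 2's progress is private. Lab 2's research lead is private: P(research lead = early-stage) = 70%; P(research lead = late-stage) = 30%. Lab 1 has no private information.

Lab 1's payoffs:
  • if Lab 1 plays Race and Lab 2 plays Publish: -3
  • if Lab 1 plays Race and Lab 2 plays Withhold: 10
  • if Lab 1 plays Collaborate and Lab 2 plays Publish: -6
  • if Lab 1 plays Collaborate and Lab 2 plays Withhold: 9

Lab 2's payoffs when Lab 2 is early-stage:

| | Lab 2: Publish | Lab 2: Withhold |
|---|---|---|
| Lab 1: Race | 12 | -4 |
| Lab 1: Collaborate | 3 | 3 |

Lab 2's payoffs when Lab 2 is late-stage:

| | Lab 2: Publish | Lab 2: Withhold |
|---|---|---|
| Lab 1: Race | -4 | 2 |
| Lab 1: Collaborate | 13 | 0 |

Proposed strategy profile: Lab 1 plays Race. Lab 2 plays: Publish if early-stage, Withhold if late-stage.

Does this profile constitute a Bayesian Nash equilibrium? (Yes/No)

Yes

A profile is a BNE iff every type of every player is best-responding given beliefs about the other side.
Lab 1 plays Race: E[Race] = 0.7·(-3) + 0.3·(10) = 0.9; E[Collaborate] = -1.5. Best-responding. ✓
Lab 2 (research lead early-stage), facing Race: Publish gives 12, Withhold gives -4. Proposed Publish is best. ✓
Lab 2 (research lead late-stage), facing Race: Publish gives -4, Withhold gives 2. Proposed Withhold is best. ✓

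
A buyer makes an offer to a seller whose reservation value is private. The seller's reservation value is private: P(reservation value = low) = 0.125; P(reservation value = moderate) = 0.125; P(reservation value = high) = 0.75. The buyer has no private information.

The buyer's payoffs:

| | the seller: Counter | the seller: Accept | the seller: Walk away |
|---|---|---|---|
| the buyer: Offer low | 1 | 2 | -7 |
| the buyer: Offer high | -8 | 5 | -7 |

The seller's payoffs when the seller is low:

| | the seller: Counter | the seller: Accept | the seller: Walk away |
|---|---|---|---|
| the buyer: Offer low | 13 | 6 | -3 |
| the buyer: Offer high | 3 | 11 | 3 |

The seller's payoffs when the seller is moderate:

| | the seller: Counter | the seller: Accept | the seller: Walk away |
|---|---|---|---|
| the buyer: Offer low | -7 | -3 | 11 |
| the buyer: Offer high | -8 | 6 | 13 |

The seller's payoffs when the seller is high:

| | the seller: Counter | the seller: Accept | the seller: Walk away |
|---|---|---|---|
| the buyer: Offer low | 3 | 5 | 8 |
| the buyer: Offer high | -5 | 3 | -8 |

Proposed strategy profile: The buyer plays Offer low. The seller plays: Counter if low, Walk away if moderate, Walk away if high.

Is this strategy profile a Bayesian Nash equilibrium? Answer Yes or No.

The buyer plays Offer low: E[Offer low] = 0.125·(1) + 0.125·(-7) + 0.75·(-7) = -6; E[Offer high] = -7.125. Best-responding. ✓
The seller (reservation value low), facing Offer low: Counter gives 13, Accept gives 6, Walk away gives -3. Proposed Counter is best. ✓
The seller (reservation value moderate), facing Offer low: Counter gives -7, Accept gives -3, Walk away gives 11. Proposed Walk away is best. ✓
The seller (reservation value high), facing Offer low: Counter gives 3, Accept gives 5, Walk away gives 8. Proposed Walk away is best. ✓

Yes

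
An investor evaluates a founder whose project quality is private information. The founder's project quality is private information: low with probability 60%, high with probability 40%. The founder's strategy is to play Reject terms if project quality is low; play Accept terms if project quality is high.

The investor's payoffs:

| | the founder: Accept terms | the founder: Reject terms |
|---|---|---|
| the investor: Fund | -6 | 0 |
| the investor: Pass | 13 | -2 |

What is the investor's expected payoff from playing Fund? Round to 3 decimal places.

Take the expectation over the founder's project quality, weighting each type's action by its prior probability.
E[Fund] = 0.6·0 + 0.4·(-6) = 0 + (-2.4) = -2.4

-2.400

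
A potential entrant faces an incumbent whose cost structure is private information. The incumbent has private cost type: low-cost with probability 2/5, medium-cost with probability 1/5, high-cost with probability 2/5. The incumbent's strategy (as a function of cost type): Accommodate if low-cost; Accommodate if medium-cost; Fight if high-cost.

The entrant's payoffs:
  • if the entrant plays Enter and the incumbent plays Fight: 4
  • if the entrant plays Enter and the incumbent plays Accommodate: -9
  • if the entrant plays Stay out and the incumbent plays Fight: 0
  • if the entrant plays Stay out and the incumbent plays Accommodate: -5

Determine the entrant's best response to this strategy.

Stay out

Compute the entrant's expected payoff for each action, taking the expectation over the incumbent's type.
E[Enter] = 2/5·(-9) + 1/5·(-9) + 2/5·(4) = -19/5
E[Stay out] = 2/5·(-5) + 1/5·(-5) + 2/5·(0) = -3
Best response: Stay out (-3 is the largest).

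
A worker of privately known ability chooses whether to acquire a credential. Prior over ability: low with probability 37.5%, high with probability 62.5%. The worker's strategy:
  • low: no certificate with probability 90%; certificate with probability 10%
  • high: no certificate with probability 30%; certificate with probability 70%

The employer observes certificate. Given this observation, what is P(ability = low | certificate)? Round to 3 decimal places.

0.079

Apply Bayes' rule using the sender's strategy as the likelihood.
P(certificate) = 0.375·0.1 + 0.625·0.7 = 0.475
P(low | certificate) = (0.375·0.1) / 0.475 = 0.0375 / 0.475 = 0.0789474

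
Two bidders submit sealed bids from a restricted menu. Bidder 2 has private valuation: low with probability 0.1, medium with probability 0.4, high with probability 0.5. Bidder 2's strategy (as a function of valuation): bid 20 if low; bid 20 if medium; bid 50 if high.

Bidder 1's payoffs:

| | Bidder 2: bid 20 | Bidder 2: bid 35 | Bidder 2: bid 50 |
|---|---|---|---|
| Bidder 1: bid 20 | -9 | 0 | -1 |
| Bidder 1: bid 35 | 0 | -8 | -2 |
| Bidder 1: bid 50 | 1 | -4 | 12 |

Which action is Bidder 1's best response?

bid 50

Compute Bidder 1's expected payoff for each action, taking the expectation over Bidder 2's type.
E[bid 20] = 0.1·(-9) + 0.4·(-9) + 0.5·(-1) = -5
E[bid 35] = 0.1·(0) + 0.4·(0) + 0.5·(-2) = -1
E[bid 50] = 0.1·(1) + 0.4·(1) + 0.5·(12) = 6.5
Best response: bid 50 (6.5 is the largest).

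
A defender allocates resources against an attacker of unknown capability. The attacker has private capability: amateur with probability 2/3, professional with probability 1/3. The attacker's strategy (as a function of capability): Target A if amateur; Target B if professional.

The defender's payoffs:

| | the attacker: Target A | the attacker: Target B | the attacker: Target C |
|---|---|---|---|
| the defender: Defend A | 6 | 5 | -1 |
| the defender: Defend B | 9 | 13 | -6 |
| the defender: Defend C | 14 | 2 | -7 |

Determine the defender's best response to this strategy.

E[Defend A] = 2/3·(6) + 1/3·(5) = 17/3
E[Defend B] = 2/3·(9) + 1/3·(13) = 31/3
E[Defend C] = 2/3·(14) + 1/3·(2) = 10
Best response: Defend B (31/3 is the largest).

Defend B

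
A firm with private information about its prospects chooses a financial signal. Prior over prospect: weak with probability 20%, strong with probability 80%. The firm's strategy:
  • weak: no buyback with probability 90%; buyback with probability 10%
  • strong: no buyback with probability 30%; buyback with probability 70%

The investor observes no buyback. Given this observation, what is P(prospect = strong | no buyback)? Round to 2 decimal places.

0.57

P(no buyback) = 0.2·0.9 + 0.8·0.3 = 0.42
P(strong | no buyback) = (0.8·0.3) / 0.42 = 0.24 / 0.42 = 0.571429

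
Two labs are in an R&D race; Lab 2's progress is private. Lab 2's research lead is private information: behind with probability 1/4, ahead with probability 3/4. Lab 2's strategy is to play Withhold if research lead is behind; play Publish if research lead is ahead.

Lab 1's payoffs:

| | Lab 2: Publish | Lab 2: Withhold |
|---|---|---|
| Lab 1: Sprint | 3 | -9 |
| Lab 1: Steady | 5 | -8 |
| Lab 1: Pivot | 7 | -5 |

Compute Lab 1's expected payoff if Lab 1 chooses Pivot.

Take the expectation over Lab 2's research lead, weighting each type's action by its prior probability.
E[Pivot] = 1/4·(-5) + 3/4·7 = (-5/4) + 21/4 = 4

4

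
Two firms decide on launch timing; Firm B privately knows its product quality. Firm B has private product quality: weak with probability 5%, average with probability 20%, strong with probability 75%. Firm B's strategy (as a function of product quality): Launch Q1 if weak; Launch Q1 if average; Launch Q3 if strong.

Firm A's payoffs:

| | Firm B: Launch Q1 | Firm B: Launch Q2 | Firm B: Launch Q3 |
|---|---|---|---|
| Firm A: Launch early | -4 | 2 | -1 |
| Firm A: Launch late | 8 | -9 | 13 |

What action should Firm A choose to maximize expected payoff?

E[Launch early] = 0.05·(-4) + 0.2·(-4) + 0.75·(-1) = -1.75
E[Launch late] = 0.05·(8) + 0.2·(8) + 0.75·(13) = 11.75
Best response: Launch late (11.75 is the largest).

Launch late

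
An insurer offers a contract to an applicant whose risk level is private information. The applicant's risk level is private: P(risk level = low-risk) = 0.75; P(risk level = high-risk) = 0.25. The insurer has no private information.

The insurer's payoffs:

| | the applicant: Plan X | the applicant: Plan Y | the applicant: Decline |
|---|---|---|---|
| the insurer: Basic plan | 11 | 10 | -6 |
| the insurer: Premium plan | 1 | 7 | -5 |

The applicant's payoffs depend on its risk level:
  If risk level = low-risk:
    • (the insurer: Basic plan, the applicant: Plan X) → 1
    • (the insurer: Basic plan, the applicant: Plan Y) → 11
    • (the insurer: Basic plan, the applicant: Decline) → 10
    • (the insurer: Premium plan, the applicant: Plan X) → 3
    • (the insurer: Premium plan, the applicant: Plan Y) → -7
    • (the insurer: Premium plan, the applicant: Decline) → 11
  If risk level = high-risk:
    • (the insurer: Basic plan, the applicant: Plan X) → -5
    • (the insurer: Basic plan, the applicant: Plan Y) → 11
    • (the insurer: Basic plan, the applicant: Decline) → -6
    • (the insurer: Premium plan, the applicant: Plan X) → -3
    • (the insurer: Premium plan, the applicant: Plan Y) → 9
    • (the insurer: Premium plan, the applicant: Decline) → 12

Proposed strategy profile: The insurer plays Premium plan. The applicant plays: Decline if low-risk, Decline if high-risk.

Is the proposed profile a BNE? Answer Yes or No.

The insurer plays Premium plan: E[Premium plan] = 0.75·(-5) + 0.25·(-5) = -5; E[Basic plan] = -6. Best-responding. ✓
The applicant (risk level low-risk), facing Premium plan: Plan X gives 3, Plan Y gives -7, Decline gives 11. Proposed Decline is best. ✓
The applicant (risk level high-risk), facing Premium plan: Plan X gives -3, Plan Y gives 9, Decline gives 12. Proposed Decline is best. ✓

Yes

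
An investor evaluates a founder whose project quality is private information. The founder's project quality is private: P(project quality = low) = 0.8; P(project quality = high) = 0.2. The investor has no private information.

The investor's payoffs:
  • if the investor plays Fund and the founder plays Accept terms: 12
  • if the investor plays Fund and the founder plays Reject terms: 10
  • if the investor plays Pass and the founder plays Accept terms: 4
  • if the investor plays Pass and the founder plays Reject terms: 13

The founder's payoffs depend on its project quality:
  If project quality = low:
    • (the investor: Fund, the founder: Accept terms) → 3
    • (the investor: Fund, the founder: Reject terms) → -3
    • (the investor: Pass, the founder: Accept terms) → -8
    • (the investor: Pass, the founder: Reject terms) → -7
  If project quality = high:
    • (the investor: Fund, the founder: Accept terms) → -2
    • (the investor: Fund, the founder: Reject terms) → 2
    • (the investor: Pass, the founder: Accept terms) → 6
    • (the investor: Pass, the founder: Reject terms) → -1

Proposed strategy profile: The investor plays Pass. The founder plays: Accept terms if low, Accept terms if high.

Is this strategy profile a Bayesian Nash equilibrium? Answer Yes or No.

No

The investor plays Pass: E[Pass] = 0.8·(4) + 0.2·(4) = 4; E[Fund] = 12. Not best-responding. ✗
The founder (project quality low), facing Pass: Accept terms gives -8, Reject terms gives -7. Proposed Accept terms is not best — profitable deviation exists. ✗
The founder (project quality high), facing Pass: Accept terms gives 6, Reject terms gives -1. Proposed Accept terms is best. ✓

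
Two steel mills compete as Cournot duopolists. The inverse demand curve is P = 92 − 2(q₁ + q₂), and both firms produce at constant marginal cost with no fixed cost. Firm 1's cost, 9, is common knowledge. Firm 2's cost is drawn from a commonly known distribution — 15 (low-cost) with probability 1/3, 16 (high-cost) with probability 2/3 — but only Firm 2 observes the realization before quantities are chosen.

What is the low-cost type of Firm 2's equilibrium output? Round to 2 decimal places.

Type-c best response for Firm 2: q₂(c) = (92 − c)/4 − q₁/2.
Firm 1 maximizes expected profit; its first-order condition is 92 − 4q₁ − 2E[q₂] − 9 = 0.
Substituting E[q₂] and solving: E[c₂] = 15.6667, so q₁ = (92 − 2·9 + 15.6667)/6 = 14.9444.
q₂(low-cost) = (92 − 15 − 2·14.9444)/4 = 11.7778.

11.78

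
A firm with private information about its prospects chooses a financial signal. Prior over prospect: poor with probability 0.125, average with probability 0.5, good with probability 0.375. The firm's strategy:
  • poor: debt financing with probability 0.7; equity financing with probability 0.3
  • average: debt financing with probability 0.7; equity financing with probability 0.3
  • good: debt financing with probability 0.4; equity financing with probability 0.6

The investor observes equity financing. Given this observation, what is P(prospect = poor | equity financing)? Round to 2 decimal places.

0.09

P(equity financing) = 0.125·0.3 + 0.5·0.3 + 0.375·0.6 = 0.4125
P(poor | equity financing) = (0.125·0.3) / 0.4125 = 0.0375 / 0.4125 = 0.0909091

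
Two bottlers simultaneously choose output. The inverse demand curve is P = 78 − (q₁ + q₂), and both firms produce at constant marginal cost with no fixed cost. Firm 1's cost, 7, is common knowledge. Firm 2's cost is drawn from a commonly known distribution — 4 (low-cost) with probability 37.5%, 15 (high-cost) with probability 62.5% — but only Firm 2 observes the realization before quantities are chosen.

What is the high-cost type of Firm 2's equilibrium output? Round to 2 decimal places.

19.02

Each type of Firm 2 best-responds to q₁; Firm 1 best-responds to the expected q₂ over Firm 2's types.
Firm 2 with cost c maximizes (78 − (q₁+q₂) − c)·q₂, giving q₂(c) = (78 − c − q₁)/2.
E[c₂] = 0.375·4 + 0.625·15 = 10.875
Firm 1's FOC against E[q₂] yields q₁ = (78 − 2·7 + E[c₂])/3 = (78 − 14 + 10.875)/3 = 24.9583.
q₂(high-cost) = (78 − 15 − 24.9583)/2 = 19.0208.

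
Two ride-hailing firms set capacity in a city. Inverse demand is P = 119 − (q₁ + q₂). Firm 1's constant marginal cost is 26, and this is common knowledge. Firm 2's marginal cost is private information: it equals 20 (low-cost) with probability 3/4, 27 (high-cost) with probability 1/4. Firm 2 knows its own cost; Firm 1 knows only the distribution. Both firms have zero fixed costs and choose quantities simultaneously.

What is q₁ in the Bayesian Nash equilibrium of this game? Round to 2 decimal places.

Type-c best response for Firm 2: q₂(c) = (119 − c)/2 − q₁/2.
Firm 1 maximizes expected profit; its first-order condition is 119 − 2q₁ − E[q₂] − 26 = 0.
Substituting E[q₂] and solving: E[c₂] = 21.75, so q₁ = (119 − 2·26 + 21.75)/3 = 29.5833.

29.58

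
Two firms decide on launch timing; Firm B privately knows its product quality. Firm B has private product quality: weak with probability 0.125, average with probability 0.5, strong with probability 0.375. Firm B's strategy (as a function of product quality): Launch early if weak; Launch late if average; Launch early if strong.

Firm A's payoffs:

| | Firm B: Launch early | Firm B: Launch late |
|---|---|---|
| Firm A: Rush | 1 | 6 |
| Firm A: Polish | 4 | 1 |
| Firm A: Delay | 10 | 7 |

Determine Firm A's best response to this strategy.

E[Rush] = 0.125·(1) + 0.5·(6) + 0.375·(1) = 3.5
E[Polish] = 0.125·(4) + 0.5·(1) + 0.375·(4) = 2.5
E[Delay] = 0.125·(10) + 0.5·(7) + 0.375·(10) = 8.5
Best response: Delay (8.5 is the largest).

Delay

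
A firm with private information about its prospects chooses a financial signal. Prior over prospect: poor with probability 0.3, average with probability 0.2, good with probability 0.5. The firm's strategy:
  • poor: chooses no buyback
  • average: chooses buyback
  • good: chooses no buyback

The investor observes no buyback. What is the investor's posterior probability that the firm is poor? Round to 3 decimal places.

P(no buyback) = 0.3·1 + 0.2·0 + 0.5·1 = 0.8
P(poor | no buyback) = (0.3·1) / 0.8 = 0.3 / 0.8 = 0.375

0.375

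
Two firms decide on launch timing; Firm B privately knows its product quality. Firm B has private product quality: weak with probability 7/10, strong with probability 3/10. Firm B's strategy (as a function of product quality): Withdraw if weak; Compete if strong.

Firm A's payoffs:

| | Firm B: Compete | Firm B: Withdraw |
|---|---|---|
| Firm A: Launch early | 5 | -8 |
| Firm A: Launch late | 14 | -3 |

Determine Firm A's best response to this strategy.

E[Launch early] = 7/10·(-8) + 3/10·(5) = -41/10
E[Launch late] = 7/10·(-3) + 3/10·(14) = 21/10
Best response: Launch late (21/10 is the largest).

Launch late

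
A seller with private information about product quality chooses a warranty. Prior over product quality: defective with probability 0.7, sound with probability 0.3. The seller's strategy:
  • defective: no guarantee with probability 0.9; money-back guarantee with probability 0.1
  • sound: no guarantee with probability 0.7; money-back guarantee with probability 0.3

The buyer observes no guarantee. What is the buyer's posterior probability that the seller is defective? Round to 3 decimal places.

0.750

P(no guarantee) = 0.7·0.9 + 0.3·0.7 = 0.84
P(defective | no guarantee) = (0.7·0.9) / 0.84 = 0.63 / 0.84 = 0.75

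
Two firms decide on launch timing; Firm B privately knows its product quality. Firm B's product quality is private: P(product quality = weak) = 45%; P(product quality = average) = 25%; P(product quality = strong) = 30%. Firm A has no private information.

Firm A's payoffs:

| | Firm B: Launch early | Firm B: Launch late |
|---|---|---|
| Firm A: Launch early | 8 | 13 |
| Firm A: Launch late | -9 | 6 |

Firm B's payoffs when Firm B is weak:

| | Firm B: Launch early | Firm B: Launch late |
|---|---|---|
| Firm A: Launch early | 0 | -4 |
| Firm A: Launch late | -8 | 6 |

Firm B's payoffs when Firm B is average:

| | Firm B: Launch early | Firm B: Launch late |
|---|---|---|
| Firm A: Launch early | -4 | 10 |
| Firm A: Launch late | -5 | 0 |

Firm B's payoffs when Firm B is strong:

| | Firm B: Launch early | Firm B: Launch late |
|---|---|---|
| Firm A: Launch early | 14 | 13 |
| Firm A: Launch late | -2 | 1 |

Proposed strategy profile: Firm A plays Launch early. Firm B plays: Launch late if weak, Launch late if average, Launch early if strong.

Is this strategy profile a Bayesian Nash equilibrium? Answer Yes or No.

Firm A plays Launch early: E[Launch early] = 0.45·(13) + 0.25·(13) + 0.3·(8) = 11.5; E[Launch late] = 1.5. Best-responding. ✓
Firm B (product quality weak), facing Launch early: Launch early gives 0, Launch late gives -4. Proposed Launch late is not best — profitable deviation exists. ✗
Firm B (product quality average), facing Launch early: Launch early gives -4, Launch late gives 10. Proposed Launch late is best. ✓
Firm B (product quality strong), facing Launch early: Launch early gives 14, Launch late gives 13. Proposed Launch early is best. ✓

No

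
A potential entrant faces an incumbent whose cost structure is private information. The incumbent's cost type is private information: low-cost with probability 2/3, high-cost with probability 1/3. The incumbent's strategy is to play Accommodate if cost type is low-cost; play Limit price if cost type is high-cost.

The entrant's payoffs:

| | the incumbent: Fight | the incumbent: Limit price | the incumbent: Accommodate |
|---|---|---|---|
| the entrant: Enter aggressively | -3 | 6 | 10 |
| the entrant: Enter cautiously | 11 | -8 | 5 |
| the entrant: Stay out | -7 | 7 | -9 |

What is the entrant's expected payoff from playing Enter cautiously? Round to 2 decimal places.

E[Enter cautiously] = 2/3·5 + 1/3·(-8) = 10/3 + (-8/3) = 2/3

0.67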